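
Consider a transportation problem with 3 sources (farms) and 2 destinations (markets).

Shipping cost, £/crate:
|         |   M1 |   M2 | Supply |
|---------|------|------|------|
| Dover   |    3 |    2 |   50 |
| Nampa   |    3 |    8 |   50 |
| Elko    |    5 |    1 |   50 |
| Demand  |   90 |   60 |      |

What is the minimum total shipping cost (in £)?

340

An optimal shipping plan:
  Dover->M1: 40 crates
  Dover->M2: 10 crates
  Nampa->M1: 50 crates
  Elko->M2: 50 crates
Total cost = £340.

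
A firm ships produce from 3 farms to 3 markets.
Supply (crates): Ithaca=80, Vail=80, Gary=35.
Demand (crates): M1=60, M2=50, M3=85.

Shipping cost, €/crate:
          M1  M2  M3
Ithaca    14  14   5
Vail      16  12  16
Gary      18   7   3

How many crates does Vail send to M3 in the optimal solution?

The minimum-cost plan:
  Ithaca→M3: 80 × €5 = €400
  Vail→M1: 60 × €16 = €960
  Vail→M2: 20 × €12 = €240
  Gary→M2: 30 × €7 = €210
  Gary→M3: 5 × €3 = €15
Total cost = €1825.
The route Vail→M3 is not used.

0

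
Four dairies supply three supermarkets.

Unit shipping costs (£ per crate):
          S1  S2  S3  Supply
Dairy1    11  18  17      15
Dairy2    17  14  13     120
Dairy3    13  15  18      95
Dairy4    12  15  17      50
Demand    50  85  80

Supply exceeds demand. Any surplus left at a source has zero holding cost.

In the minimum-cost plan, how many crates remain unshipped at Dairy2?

0

Minimum-cost shipments:
  Dairy1→S1: 15 crates
  Dairy2→S2: 40 crates
  Dairy2→S3: 80 crates
  Dairy3→S2: 45 crates
  Dairy4→S1: 35 crates
Total cost = £2860.
Dairy2 ships 120 of its 120, leaving 0.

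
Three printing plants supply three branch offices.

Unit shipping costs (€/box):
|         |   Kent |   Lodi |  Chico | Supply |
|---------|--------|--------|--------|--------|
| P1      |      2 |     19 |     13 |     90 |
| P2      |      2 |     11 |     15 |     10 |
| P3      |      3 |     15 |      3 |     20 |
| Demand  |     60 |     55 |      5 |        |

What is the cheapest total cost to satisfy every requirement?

An optimal shipping plan:
  P1->Kent: 60 boxes
  P1->Lodi: 30 boxes
  P2->Lodi: 10 boxes
  P3->Lodi: 15 boxes
  P3->Chico: 5 boxes
Total cost = €1040.

1040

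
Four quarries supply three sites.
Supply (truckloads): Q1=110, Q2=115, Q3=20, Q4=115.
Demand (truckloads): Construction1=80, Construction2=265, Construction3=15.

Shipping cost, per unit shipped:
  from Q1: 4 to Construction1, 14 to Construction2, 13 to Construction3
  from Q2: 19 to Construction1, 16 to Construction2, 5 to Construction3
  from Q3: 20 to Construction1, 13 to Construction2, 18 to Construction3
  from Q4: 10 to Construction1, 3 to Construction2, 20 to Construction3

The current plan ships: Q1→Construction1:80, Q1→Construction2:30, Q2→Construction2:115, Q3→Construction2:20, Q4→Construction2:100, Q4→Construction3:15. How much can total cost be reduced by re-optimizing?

420

Current plan cost = 80·4 + 30·14 + 115·16 + 20·13 + 100·3 + 15·20 = 3440.
Optimal plan:
  Q1 to Construction1: 80 × 4 = 320
  Q1 to Construction2: 30 × 14 = 420
  Q2 to Construction2: 100 × 16 = 1600
  Q2 to Construction3: 15 × 5 = 75
  Q3 to Construction2: 20 × 13 = 260
  Q4 to Construction2: 115 × 3 = 345
Optimal cost = 3020.
Saving = 3440 − 3020 = 420.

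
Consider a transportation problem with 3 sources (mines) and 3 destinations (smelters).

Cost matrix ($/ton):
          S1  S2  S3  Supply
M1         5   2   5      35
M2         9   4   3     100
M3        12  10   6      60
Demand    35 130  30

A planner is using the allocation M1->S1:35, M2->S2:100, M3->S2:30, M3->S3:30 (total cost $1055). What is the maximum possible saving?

30

Current plan cost = 35·5 + 100·4 + 30·10 + 30·6 = $1055.
Optimal plan:
  M1→S1: 5 × $5 = $25
  M1→S2: 30 × $2 = $60
  M2→S2: 100 × $4 = $400
  M3→S1: 30 × $12 = $360
  M3→S3: 30 × $6 = $180
Optimal cost = $1025.
Saving = 1055 − 1025 = $30.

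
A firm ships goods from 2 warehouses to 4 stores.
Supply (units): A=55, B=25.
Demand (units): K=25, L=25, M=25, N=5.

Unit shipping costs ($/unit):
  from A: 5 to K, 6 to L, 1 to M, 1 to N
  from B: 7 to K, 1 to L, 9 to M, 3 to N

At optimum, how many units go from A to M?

25

The minimum-cost plan:
  A–K: 25 × $5 = $125
  A–M: 25 × $1 = $25
  A–N: 5 × $1 = $5
  B–L: 25 × $1 = $25
Total cost = $180.
So A→M carries 25 units.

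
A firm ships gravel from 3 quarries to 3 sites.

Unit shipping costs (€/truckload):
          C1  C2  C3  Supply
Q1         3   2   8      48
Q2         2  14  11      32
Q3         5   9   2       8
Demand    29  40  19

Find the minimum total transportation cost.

251

A cheapest plan:
  Q1->C2: 40 × €2 = €80
  Q1->C3: 8 × €8 = €64
  Q2->C1: 29 × €2 = €58
  Q2->C3: 3 × €11 = €33
  Q3->C3: 8 × €2 = €16
Total = 80 + 64 + 58 + 33 + 16 = €251.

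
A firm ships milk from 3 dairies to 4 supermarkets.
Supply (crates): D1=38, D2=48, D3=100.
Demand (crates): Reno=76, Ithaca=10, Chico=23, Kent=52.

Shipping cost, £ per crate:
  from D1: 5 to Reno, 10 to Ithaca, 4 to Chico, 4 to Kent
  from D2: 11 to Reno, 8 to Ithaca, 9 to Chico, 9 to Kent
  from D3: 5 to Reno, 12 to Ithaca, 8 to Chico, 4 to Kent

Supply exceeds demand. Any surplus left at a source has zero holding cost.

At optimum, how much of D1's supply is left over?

Minimum-cost shipments:
  D1 to Reno: 15 × £5 = £75
  D1 to Chico: 23 × £4 = £92
  D2 to Ithaca: 10 × £8 = £80
  D2 to Kent: 13 × £9 = £117
  D3 to Reno: 61 × £5 = £305
  D3 to Kent: 39 × £4 = £156
Total cost = £825.
D1 ships 38 of its 38, leaving 0.

0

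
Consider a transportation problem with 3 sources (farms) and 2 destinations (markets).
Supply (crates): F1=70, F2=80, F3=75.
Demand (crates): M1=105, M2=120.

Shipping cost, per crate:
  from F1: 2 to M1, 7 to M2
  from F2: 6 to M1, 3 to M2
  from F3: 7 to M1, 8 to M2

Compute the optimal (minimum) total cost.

945

One minimum-cost allocation:
  F1–M1: 70 crates
  F2–M2: 80 crates
  F3–M1: 35 crates
  F3–M2: 40 crates
Total cost = 945.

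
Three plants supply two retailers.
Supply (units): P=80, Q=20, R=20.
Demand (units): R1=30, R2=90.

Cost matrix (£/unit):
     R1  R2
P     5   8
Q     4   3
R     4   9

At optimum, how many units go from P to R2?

Optimal shipments:
  P–R1: 10 × £5 = £50
  P–R2: 70 × £8 = £560
  Q–R2: 20 × £3 = £60
  R–R1: 20 × £4 = £80
Total cost = £750.
So P→R2 carries 70 units.

70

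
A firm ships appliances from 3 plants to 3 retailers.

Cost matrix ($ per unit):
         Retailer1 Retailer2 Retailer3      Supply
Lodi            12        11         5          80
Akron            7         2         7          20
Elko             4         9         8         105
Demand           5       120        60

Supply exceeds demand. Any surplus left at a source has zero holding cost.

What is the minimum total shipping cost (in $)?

1260

An optimal shipping plan:
  Lodi→Retailer3: 60 × $5 = $300
  Akron→Retailer2: 20 × $2 = $40
  Elko→Retailer1: 5 × $4 = $20
  Elko→Retailer2: 100 × $9 = $900
Total = 300 + 40 + 20 + 900 = $1260.
(Supply check: Lodi ships 60; Akron ships 20; Elko ships 105.)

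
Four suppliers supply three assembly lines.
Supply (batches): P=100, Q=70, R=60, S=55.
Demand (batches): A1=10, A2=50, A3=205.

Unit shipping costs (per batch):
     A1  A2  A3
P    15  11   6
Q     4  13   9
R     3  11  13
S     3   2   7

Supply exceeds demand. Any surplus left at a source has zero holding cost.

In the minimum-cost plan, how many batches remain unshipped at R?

20

Minimum-cost shipments:
  P to A3: 100 × 6 = 600
  Q to A3: 70 × 9 = 630
  R to A1: 10 × 3 = 30
  R to A3: 30 × 13 = 390
  S to A2: 50 × 2 = 100
  S to A3: 5 × 7 = 35
Total cost = 1785.
R ships 40 of its 60, leaving 20.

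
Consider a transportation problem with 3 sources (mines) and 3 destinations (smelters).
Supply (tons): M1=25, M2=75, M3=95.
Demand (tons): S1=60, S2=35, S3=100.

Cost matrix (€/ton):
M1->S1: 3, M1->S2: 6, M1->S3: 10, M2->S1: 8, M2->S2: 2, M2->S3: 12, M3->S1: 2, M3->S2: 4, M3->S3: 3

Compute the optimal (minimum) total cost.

An optimal shipping plan:
  M1–S1: 25 × €3 = €75
  M2–S1: 35 × €8 = €280
  M2–S2: 35 × €2 = €70
  M2–S3: 5 × €12 = €60
  M3–S3: 95 × €3 = €285
Total = 75 + 280 + 70 + 60 + 285 = €770.

770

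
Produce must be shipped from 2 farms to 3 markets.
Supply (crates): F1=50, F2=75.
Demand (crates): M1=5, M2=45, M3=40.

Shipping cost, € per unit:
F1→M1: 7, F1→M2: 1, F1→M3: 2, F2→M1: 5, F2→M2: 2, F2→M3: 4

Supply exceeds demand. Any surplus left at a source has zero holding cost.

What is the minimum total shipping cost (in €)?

A cheapest plan:
  F1 to M2: 10 × €1 = €10
  F1 to M3: 40 × €2 = €80
  F2 to M1: 5 × €5 = €25
  F2 to M2: 35 × €2 = €70
Total = 10 + 80 + 25 + 70 = €185.

185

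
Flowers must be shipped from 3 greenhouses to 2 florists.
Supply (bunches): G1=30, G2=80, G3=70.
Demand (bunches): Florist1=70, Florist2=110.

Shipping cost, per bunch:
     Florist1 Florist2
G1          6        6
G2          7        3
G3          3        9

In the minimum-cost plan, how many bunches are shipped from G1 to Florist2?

Solving gives:
  G1->Florist2: 30 × 6 = 180
  G2->Florist2: 80 × 3 = 240
  G3->Florist1: 70 × 3 = 210
Total cost = 630.
So G1→Florist2 carries 30 bunches.

30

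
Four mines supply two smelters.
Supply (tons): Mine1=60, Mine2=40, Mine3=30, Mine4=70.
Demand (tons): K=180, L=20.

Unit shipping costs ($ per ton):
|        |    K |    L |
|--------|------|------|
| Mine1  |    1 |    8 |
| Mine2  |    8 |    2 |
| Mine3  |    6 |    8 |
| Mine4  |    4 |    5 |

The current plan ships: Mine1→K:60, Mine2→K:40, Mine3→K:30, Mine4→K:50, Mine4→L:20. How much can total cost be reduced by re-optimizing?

Current plan cost = 60·1 + 40·8 + 30·6 + 50·4 + 20·5 = $860.
Optimal plan:
  Mine1→K: 60 tons
  Mine2→K: 20 tons
  Mine2→L: 20 tons
  Mine3→K: 30 tons
  Mine4→K: 70 tons
Optimal cost = $720.
Saving = 860 − 720 = $140.

140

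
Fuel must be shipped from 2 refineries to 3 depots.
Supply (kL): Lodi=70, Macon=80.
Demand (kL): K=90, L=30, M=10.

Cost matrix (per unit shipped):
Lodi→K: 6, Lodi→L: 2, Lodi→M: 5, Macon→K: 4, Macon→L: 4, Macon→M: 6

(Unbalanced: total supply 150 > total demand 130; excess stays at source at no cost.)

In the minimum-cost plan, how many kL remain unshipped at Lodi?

20

Minimum-cost shipments:
  Lodi to K: 10 × 6 = 60
  Lodi to L: 30 × 2 = 60
  Lodi to M: 10 × 5 = 50
  Macon to K: 80 × 4 = 320
Total cost = 490.
Lodi ships 50 of its 70, leaving 20.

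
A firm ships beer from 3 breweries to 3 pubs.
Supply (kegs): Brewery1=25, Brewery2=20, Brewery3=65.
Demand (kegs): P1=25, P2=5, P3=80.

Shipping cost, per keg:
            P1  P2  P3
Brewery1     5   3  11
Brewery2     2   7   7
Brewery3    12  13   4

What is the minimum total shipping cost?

490

An optimal shipping plan:
  Brewery1–P1: 20 × 5 = 100
  Brewery1–P2: 5 × 3 = 15
  Brewery2–P1: 5 × 2 = 10
  Brewery2–P3: 15 × 7 = 105
  Brewery3–P3: 65 × 4 = 260
Total = 100 + 15 + 10 + 105 + 260 = 490.
(Supply check: Brewery1 ships 25; Brewery2 ships 20; Brewery3 ships 65.)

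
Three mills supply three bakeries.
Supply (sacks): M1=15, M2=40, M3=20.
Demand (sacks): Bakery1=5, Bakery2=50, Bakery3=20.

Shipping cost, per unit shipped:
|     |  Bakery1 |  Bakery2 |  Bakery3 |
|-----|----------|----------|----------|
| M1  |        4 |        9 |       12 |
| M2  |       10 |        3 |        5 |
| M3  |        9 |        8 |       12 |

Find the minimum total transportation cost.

Optimal allocation:
  M1→Bakery1: 5 × 4 = 20
  M1→Bakery2: 10 × 9 = 90
  M2→Bakery2: 20 × 3 = 60
  M2→Bakery3: 20 × 5 = 100
  M3→Bakery2: 20 × 8 = 160
Total = 20 + 90 + 60 + 100 + 160 = 430.

430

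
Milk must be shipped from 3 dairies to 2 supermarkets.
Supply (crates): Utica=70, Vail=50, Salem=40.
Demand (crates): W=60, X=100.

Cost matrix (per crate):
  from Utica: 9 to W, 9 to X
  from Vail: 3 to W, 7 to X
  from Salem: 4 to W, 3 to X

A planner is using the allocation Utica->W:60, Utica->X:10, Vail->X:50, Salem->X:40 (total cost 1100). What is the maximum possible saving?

200

Current plan cost = 60·9 + 10·9 + 50·7 + 40·3 = 1100.
Optimal plan:
  Utica→W: 10 × 9 = 90
  Utica→X: 60 × 9 = 540
  Vail→W: 50 × 3 = 150
  Salem→X: 40 × 3 = 120
Optimal cost = 900.
Saving = 1100 − 900 = 200.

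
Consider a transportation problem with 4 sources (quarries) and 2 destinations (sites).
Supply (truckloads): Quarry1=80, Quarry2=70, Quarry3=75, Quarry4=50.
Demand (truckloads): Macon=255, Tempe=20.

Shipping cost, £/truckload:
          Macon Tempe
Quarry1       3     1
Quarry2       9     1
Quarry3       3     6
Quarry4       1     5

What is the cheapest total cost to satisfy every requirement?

One minimum-cost allocation:
  Quarry1→Macon: 80 × £3 = £240
  Quarry2→Macon: 50 × £9 = £450
  Quarry2→Tempe: 20 × £1 = £20
  Quarry3→Macon: 75 × £3 = £225
  Quarry4→Macon: 50 × £1 = £50
Total = 240 + 450 + 20 + 225 + 50 = £985.
(Supply check: Quarry1 ships 80; Quarry2 ships 70; Quarry3 ships 75; Quarry4 ships 50.)

985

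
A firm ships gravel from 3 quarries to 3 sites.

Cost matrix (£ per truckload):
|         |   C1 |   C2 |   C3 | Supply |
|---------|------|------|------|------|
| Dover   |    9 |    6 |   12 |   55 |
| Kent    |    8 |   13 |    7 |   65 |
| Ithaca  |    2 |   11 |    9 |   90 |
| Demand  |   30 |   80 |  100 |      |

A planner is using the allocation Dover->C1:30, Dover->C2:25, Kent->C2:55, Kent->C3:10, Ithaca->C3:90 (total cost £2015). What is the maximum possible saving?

Current plan cost = 30·9 + 25·6 + 55·13 + 10·7 + 90·9 = £2015.
Optimal plan:
  Dover->C2: 55 truckloads
  Kent->C3: 65 truckloads
  Ithaca->C1: 30 truckloads
  Ithaca->C2: 25 truckloads
  Ithaca->C3: 35 truckloads
Optimal cost = £1435.
Saving = 2015 − 1435 = £580.

580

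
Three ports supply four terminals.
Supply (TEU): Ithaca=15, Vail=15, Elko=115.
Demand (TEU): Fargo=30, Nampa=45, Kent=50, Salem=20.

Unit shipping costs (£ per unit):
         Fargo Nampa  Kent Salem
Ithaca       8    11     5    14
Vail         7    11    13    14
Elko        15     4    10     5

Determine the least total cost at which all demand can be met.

An optimal shipping plan:
  Ithaca to Fargo: 15 × £8 = £120
  Vail to Fargo: 15 × £7 = £105
  Elko to Nampa: 45 × £4 = £180
  Elko to Kent: 50 × £10 = £500
  Elko to Salem: 20 × £5 = £100
Total = 120 + 105 + 180 + 500 + 100 = £1005.

1005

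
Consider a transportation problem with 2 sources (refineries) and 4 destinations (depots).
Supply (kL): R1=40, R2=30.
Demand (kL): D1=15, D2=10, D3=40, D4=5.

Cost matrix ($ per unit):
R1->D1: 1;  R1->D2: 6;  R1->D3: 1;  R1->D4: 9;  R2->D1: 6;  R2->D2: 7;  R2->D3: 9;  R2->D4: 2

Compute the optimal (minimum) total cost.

210

One minimum-cost allocation:
  R1–D3: 40 × $1 = $40
  R2–D1: 15 × $6 = $90
  R2–D2: 10 × $7 = $70
  R2–D4: 5 × $2 = $10
Total = 40 + 90 + 70 + 10 = $210.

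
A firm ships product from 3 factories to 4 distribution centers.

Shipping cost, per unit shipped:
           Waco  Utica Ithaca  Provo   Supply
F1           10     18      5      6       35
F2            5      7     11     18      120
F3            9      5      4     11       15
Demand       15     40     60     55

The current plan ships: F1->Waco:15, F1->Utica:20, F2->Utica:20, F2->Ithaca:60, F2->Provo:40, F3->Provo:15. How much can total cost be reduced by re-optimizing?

Current plan cost = 15·10 + 20·18 + 20·7 + 60·11 + 40·18 + 15·11 = 2195.
Optimal plan:
  F1 to Provo: 35 × 6 = 210
  F2 to Waco: 15 × 5 = 75
  F2 to Utica: 40 × 7 = 280
  F2 to Ithaca: 45 × 11 = 495
  F2 to Provo: 20 × 18 = 360
  F3 to Ithaca: 15 × 4 = 60
Optimal cost = 1480.
Saving = 2195 − 1480 = 715.

715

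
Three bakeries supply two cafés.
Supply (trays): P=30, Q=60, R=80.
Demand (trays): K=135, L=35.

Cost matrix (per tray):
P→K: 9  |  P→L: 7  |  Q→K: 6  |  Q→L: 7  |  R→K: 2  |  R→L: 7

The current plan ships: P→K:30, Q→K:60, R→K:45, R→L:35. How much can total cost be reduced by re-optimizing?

Current plan cost = 30·9 + 60·6 + 45·2 + 35·7 = 965.
Optimal plan:
  P–L: 30 trays
  Q–K: 55 trays
  Q–L: 5 trays
  R–K: 80 trays
Optimal cost = 735.
Saving = 965 − 735 = 230.

230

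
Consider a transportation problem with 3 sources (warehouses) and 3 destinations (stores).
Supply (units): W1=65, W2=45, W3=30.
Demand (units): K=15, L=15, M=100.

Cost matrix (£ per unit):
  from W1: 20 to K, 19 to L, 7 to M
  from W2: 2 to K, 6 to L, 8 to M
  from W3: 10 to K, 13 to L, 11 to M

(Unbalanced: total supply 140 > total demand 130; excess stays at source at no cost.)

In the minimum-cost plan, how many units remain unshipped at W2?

0

An optimal plan:
  W1–M: 65 × £7 = £455
  W2–K: 15 × £2 = £30
  W2–L: 15 × £6 = £90
  W2–M: 15 × £8 = £120
  W3–M: 20 × £11 = £220
Total cost = £915.
W2 ships 45 of its 45, leaving 0.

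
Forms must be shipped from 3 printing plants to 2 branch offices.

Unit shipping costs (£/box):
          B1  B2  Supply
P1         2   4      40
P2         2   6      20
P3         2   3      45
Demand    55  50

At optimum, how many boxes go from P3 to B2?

45

Optimal shipments:
  P1->B1: 35 × £2 = £70
  P1->B2: 5 × £4 = £20
  P2->B1: 20 × £2 = £40
  P3->B2: 45 × £3 = £135
Total cost = £265.
So P3→B2 carries 45 boxes.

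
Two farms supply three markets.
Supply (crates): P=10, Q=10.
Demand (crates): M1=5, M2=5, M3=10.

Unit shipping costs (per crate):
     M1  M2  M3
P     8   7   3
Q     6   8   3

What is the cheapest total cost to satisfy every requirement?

One minimum-cost allocation:
  P to M2: 5 × 7 = 35
  P to M3: 5 × 3 = 15
  Q to M1: 5 × 6 = 30
  Q to M3: 5 × 3 = 15
Total = 35 + 15 + 30 + 15 = 95.

95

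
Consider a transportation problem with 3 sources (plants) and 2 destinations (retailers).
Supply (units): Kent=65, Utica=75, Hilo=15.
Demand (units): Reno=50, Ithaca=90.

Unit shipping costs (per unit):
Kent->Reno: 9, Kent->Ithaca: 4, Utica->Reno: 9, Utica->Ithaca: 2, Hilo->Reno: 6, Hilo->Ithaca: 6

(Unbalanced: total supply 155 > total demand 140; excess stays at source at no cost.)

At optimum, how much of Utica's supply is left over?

Minimum-cost shipments:
  Kent→Reno: 35 × 9 = 315
  Kent→Ithaca: 15 × 4 = 60
  Utica→Ithaca: 75 × 2 = 150
  Hilo→Reno: 15 × 6 = 90
Total cost = 615.
Utica ships 75 of its 75, leaving 0.

0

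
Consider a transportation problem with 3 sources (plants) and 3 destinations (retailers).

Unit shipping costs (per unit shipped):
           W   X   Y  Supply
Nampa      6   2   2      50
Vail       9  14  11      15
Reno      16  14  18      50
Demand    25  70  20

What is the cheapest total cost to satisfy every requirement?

An optimal shipping plan:
  Nampa to X: 30 × 2 = 60
  Nampa to Y: 20 × 2 = 40
  Vail to W: 15 × 9 = 135
  Reno to W: 10 × 16 = 160
  Reno to X: 40 × 14 = 560
Total = 60 + 40 + 135 + 160 + 560 = 955.
(Supply check: Nampa ships 50; Vail ships 15; Reno ships 50.)

955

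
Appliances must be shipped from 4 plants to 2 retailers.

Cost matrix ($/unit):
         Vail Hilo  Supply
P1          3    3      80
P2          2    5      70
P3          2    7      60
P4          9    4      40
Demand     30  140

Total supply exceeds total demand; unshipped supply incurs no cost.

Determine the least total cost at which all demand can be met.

560

Optimal allocation:
  P1→Hilo: 80 × $3 = $240
  P2→Hilo: 20 × $5 = $100
  P3→Vail: 30 × $2 = $60
  P4→Hilo: 40 × $4 = $160
Total = 240 + 100 + 60 + 160 = $560.
(Supply check: P1 ships 80; P2 ships 20; P3 ships 30; P4 ships 40.)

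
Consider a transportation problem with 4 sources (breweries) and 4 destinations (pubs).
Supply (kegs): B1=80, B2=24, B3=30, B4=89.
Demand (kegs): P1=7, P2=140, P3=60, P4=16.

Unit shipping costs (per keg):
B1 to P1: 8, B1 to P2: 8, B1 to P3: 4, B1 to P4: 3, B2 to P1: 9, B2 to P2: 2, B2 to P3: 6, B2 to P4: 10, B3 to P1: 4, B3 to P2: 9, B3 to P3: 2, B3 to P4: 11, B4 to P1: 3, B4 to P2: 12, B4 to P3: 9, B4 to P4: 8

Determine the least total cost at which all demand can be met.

1553

Optimal allocation:
  B1 to P2: 34 × 8 = 272
  B1 to P3: 30 × 4 = 120
  B1 to P4: 16 × 3 = 48
  B2 to P2: 24 × 2 = 48
  B3 to P3: 30 × 2 = 60
  B4 to P1: 7 × 3 = 21
  B4 to P2: 82 × 12 = 984
Total = 272 + 120 + 48 + 48 + 60 + 21 + 984 = 1553.
(Supply check: B1 ships 80; B2 ships 24; B3 ships 30; B4 ships 89.)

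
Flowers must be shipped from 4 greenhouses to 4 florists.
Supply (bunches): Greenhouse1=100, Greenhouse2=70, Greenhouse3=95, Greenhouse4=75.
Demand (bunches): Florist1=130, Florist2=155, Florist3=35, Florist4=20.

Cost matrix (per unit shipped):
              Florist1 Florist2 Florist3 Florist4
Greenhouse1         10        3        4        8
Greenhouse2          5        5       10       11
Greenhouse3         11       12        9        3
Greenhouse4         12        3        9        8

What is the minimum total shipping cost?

One minimum-cost allocation:
  Greenhouse1–Florist2: 80 bunches
  Greenhouse1–Florist3: 20 bunches
  Greenhouse2–Florist1: 70 bunches
  Greenhouse3–Florist1: 60 bunches
  Greenhouse3–Florist3: 15 bunches
  Greenhouse3–Florist4: 20 bunches
  Greenhouse4–Florist2: 75 bunches
Total cost = 1750.

1750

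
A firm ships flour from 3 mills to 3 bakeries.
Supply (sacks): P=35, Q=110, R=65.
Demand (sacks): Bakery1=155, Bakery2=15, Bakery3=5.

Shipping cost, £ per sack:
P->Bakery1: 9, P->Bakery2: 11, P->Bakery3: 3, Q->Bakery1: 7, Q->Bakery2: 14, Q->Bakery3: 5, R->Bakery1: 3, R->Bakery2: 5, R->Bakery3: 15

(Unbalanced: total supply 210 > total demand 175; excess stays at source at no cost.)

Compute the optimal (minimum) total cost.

One minimum-cost allocation:
  P to Bakery3: 5 × £3 = £15
  Q to Bakery1: 105 × £7 = £735
  R to Bakery1: 50 × £3 = £150
  R to Bakery2: 15 × £5 = £75
Total = 15 + 735 + 150 + 75 = £975.

975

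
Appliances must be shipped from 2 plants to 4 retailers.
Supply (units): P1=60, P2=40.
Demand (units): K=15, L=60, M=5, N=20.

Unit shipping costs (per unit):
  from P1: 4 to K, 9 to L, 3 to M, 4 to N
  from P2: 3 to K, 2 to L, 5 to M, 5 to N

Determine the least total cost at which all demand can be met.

Optimal allocation:
  P1→K: 15 × 4 = 60
  P1→L: 20 × 9 = 180
  P1→M: 5 × 3 = 15
  P1→N: 20 × 4 = 80
  P2→L: 40 × 2 = 80
Total = 60 + 180 + 15 + 80 + 80 = 415.
(Supply check: P1 ships 60; P2 ships 40.)

415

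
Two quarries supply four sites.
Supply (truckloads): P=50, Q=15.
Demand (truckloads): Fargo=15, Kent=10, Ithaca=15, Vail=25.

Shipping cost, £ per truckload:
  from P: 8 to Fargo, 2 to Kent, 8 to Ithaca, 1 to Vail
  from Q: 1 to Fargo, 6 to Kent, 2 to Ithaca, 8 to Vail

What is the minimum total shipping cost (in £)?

A cheapest plan:
  P→Kent: 10 truckloads
  P→Ithaca: 15 truckloads
  P→Vail: 25 truckloads
  Q→Fargo: 15 truckloads
Total cost = £180.
(Supply check: P ships 50; Q ships 15.)

180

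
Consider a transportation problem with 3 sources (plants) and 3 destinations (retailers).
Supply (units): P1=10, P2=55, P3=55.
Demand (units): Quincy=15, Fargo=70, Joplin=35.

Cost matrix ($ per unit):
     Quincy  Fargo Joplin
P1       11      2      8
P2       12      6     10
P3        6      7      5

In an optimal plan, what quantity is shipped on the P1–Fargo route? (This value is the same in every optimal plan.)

Solving gives:
  P1->Fargo: 10 × $2 = $20
  P2->Fargo: 55 × $6 = $330
  P3->Quincy: 15 × $6 = $90
  P3->Fargo: 5 × $7 = $35
  P3->Joplin: 35 × $5 = $175
Total cost = $650.
So P1→Fargo carries 10 units.

10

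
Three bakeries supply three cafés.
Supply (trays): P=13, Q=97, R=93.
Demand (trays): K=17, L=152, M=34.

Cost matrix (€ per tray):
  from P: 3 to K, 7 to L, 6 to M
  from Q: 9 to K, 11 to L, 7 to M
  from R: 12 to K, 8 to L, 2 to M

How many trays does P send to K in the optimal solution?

Solving gives:
  P->K: 13 × €3 = €39
  Q->K: 4 × €9 = €36
  Q->L: 93 × €11 = €1023
  R->L: 59 × €8 = €472
  R->M: 34 × €2 = €68
Total cost = €1638.
So P→K carries 13 trays.

13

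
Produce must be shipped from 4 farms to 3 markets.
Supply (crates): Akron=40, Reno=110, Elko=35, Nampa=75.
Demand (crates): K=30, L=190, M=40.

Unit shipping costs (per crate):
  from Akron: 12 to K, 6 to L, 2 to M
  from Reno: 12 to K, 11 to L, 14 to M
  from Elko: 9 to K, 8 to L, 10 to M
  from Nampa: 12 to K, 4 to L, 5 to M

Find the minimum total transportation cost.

A cheapest plan:
  Akron->M: 40 crates
  Reno->L: 110 crates
  Elko->K: 30 crates
  Elko->L: 5 crates
  Nampa->L: 75 crates
Total cost = 1900.
(Supply check: Akron ships 40; Reno ships 110; Elko ships 35; Nampa ships 75.)

1900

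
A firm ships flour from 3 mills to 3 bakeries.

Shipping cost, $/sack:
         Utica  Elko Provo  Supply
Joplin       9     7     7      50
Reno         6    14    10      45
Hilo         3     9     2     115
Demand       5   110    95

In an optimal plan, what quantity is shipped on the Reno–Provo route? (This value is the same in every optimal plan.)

Optimal shipments:
  Joplin->Elko: 50 sacks
  Reno->Utica: 5 sacks
  Reno->Elko: 40 sacks
  Hilo->Elko: 20 sacks
  Hilo->Provo: 95 sacks
Total cost = $1310.
The route Reno→Provo is not used.

0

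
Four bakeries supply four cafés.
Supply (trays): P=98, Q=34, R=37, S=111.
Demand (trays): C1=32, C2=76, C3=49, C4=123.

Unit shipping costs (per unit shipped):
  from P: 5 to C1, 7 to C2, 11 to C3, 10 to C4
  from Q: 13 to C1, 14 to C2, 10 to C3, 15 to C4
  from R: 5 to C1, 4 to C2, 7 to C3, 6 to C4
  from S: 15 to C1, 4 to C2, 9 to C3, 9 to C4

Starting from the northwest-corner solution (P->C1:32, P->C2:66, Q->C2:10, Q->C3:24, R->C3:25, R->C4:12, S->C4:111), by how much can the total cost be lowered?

Current plan cost = 32·5 + 66·7 + 10·14 + 24·10 + 25·7 + 12·6 + 111·9 = 2248.
Optimal plan:
  P–C1: 32 × 5 = 160
  P–C4: 66 × 10 = 660
  Q–C3: 34 × 10 = 340
  R–C4: 37 × 6 = 222
  S–C2: 76 × 4 = 304
  S–C3: 15 × 9 = 135
  S–C4: 20 × 9 = 180
Optimal cost = 2001.
Saving = 2248 − 2001 = 247.

247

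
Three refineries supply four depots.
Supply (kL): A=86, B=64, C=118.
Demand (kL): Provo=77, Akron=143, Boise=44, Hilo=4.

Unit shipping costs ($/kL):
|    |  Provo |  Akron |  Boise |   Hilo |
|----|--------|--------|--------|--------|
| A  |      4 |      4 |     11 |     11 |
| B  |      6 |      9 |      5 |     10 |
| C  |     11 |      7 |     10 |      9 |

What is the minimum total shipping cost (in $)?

1518

One minimum-cost allocation:
  A to Provo: 57 kL
  A to Akron: 29 kL
  B to Provo: 20 kL
  B to Boise: 44 kL
  C to Akron: 114 kL
  C to Hilo: 4 kL
Total cost = $1518.
(Supply check: A ships 86; B ships 64; C ships 118.)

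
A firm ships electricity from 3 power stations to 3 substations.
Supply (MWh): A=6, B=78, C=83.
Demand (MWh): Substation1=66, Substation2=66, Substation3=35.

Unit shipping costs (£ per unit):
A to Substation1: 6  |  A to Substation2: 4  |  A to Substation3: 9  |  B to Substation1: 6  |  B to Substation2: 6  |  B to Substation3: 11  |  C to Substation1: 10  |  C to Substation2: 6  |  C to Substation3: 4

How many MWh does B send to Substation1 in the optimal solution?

66

The minimum-cost plan:
  A–Substation2: 6 × £4 = £24
  B–Substation1: 66 × £6 = £396
  B–Substation2: 12 × £6 = £72
  C–Substation2: 48 × £6 = £288
  C–Substation3: 35 × £4 = £140
Total cost = £920.
So B→Substation1 carries 66 MWh.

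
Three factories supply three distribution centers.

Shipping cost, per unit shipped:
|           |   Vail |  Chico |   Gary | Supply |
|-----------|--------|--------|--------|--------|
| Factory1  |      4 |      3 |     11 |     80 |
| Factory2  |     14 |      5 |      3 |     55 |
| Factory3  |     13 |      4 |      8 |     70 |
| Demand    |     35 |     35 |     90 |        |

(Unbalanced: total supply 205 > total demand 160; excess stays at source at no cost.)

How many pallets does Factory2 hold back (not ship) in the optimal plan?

An optimal plan:
  Factory1–Vail: 35 pallets
  Factory1–Chico: 35 pallets
  Factory2–Gary: 55 pallets
  Factory3–Gary: 35 pallets
Total cost = 690.
Factory2 ships 55 of its 55, leaving 0.

0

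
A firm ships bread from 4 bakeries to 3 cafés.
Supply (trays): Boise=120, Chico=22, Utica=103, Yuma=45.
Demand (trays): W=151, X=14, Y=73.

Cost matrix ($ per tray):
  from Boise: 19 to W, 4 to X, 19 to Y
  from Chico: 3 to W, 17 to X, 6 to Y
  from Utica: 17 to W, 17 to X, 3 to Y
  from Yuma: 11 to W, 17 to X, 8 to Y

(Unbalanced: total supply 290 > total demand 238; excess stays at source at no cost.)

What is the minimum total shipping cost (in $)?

2372

One minimum-cost allocation:
  Boise–W: 54 × $19 = $1026
  Boise–X: 14 × $4 = $56
  Chico–W: 22 × $3 = $66
  Utica–W: 30 × $17 = $510
  Utica–Y: 73 × $3 = $219
  Yuma–W: 45 × $11 = $495
Total = 1026 + 56 + 66 + 510 + 219 + 495 = $2372.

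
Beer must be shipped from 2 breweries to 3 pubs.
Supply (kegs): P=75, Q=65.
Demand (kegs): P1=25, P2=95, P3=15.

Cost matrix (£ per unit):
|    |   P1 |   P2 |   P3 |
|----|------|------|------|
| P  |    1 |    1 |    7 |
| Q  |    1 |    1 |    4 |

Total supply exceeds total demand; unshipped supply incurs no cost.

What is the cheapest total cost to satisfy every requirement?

180

An optimal shipping plan:
  P->P1: 25 × £1 = £25
  P->P2: 45 × £1 = £45
  Q->P2: 50 × £1 = £50
  Q->P3: 15 × £4 = £60
Total = 25 + 45 + 50 + 60 = £180.
(Supply check: P ships 70; Q ships 65.)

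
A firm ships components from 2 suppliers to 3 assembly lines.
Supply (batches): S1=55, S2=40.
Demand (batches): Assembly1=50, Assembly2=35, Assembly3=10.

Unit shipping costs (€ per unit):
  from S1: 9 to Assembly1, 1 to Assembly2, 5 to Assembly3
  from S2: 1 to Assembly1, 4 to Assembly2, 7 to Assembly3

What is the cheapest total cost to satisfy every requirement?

215

Optimal allocation:
  S1–Assembly1: 10 × €9 = €90
  S1–Assembly2: 35 × €1 = €35
  S1–Assembly3: 10 × €5 = €50
  S2–Assembly1: 40 × €1 = €40
Total = 90 + 35 + 50 + 40 = €215.
(Supply check: S1 ships 55; S2 ships 40.)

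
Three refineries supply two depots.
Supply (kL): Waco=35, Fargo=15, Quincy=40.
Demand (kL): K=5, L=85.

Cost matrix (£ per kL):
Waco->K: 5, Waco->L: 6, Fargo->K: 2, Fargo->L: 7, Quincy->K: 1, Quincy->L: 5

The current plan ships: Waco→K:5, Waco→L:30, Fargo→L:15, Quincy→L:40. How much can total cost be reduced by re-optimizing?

20

Current plan cost = 5·5 + 30·6 + 15·7 + 40·5 = £510.
Optimal plan:
  Waco–L: 35 × £6 = £210
  Fargo–K: 5 × £2 = £10
  Fargo–L: 10 × £7 = £70
  Quincy–L: 40 × £5 = £200
Optimal cost = £490.
Saving = 510 − 490 = £20.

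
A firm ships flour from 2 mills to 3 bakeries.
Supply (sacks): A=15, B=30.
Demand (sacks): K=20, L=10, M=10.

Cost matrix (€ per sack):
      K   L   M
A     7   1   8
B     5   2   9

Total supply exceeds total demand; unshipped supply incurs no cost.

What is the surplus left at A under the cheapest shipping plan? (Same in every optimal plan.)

An optimal plan:
  A->L: 10 × €1 = €10
  A->M: 5 × €8 = €40
  B->K: 20 × €5 = €100
  B->M: 5 × €9 = €45
Total cost = €195.
A ships 15 of its 15, leaving 0.

0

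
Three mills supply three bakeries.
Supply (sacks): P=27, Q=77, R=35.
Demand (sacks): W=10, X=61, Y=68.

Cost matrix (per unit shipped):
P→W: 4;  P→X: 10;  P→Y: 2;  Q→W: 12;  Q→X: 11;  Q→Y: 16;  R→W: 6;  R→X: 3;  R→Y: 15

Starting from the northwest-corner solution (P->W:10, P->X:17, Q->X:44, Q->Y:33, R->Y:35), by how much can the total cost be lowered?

Current plan cost = 10·4 + 17·10 + 44·11 + 33·16 + 35·15 = 1747.
Optimal plan:
  P->Y: 27 × 2 = 54
  Q->W: 10 × 12 = 120
  Q->X: 26 × 11 = 286
  Q->Y: 41 × 16 = 656
  R->X: 35 × 3 = 105
Optimal cost = 1221.
Saving = 1747 − 1221 = 526.

526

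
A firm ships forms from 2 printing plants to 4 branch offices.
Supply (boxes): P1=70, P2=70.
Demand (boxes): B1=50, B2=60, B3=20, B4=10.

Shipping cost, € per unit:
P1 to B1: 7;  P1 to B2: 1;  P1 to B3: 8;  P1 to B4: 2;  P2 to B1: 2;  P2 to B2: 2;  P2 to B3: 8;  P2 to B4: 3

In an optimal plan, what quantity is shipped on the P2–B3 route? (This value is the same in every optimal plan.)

Solving gives:
  P1→B2: 60 boxes
  P1→B4: 10 boxes
  P2→B1: 50 boxes
  P2→B3: 20 boxes
Total cost = €340.
So P2→B3 carries 20 boxes.

20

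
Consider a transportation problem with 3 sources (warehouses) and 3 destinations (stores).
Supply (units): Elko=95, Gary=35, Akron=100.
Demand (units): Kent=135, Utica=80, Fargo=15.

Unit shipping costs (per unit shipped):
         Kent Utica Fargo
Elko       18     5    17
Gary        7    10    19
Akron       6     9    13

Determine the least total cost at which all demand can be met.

Optimal allocation:
  Elko to Utica: 80 units
  Elko to Fargo: 15 units
  Gary to Kent: 35 units
  Akron to Kent: 100 units
Total cost = 1500.

1500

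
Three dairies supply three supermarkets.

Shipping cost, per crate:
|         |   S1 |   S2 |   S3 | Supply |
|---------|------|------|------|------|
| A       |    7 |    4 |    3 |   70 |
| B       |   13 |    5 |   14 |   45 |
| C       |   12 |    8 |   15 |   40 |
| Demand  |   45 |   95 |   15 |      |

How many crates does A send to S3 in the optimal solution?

Solving gives:
  A to S1: 45 crates
  A to S2: 10 crates
  A to S3: 15 crates
  B to S2: 45 crates
  C to S2: 40 crates
Total cost = 945.
So A→S3 carries 15 crates.

15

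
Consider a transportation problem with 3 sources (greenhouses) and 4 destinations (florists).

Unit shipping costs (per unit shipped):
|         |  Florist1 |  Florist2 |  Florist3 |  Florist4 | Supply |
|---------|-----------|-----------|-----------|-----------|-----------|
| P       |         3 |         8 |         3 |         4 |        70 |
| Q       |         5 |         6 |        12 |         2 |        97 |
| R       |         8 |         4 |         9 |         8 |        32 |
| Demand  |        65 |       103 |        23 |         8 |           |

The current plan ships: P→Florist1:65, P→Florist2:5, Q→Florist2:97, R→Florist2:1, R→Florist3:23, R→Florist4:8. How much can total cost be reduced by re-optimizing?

Current plan cost = 65·3 + 5·8 + 97·6 + 1·4 + 23·9 + 8·8 = 1092.
Optimal plan:
  P→Florist1: 47 × 3 = 141
  P→Florist3: 23 × 3 = 69
  Q→Florist1: 18 × 5 = 90
  Q→Florist2: 71 × 6 = 426
  Q→Florist4: 8 × 2 = 16
  R→Florist2: 32 × 4 = 128
Optimal cost = 870.
Saving = 1092 − 870 = 222.

222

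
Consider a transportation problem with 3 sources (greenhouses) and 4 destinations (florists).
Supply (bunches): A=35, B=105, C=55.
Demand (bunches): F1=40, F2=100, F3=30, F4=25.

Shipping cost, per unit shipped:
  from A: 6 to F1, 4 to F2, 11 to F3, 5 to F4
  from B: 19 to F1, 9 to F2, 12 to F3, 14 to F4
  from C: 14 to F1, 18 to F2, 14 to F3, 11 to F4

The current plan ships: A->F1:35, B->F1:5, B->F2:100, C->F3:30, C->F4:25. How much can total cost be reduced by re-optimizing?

Current plan cost = 35·6 + 5·19 + 100·9 + 30·14 + 25·11 = 1900.
Optimal plan:
  A→F1: 35 × 6 = 210
  B→F2: 100 × 9 = 900
  B→F3: 5 × 12 = 60
  C→F1: 5 × 14 = 70
  C→F3: 25 × 14 = 350
  C→F4: 25 × 11 = 275
Optimal cost = 1865.
Saving = 1900 − 1865 = 35.

35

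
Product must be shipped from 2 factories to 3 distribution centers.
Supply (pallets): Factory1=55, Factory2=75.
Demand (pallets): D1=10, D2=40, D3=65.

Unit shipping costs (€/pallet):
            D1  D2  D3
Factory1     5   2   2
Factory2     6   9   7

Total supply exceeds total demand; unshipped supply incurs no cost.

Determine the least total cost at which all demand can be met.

One minimum-cost allocation:
  Factory1–D2: 40 pallets
  Factory1–D3: 15 pallets
  Factory2–D1: 10 pallets
  Factory2–D3: 50 pallets
Total cost = €520.
(Supply check: Factory1 ships 55; Factory2 ships 60.)

520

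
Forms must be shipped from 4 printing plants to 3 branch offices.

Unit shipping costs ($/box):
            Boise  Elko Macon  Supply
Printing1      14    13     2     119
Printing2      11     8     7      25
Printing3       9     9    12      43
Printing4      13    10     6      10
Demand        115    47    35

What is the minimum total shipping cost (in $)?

1921

A cheapest plan:
  Printing1→Boise: 72 × $14 = $1008
  Printing1→Elko: 12 × $13 = $156
  Printing1→Macon: 35 × $2 = $70
  Printing2→Elko: 25 × $8 = $200
  Printing3→Boise: 43 × $9 = $387
  Printing4→Elko: 10 × $10 = $100
Total = 1008 + 156 + 70 + 200 + 387 + 100 = $1921.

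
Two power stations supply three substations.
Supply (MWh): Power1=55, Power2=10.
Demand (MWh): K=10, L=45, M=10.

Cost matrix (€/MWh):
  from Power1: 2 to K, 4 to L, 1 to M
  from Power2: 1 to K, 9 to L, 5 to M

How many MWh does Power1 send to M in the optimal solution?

10

The minimum-cost plan:
  Power1–L: 45 × €4 = €180
  Power1–M: 10 × €1 = €10
  Power2–K: 10 × €1 = €10
Total cost = €200.
So Power1→M carries 10 MWh.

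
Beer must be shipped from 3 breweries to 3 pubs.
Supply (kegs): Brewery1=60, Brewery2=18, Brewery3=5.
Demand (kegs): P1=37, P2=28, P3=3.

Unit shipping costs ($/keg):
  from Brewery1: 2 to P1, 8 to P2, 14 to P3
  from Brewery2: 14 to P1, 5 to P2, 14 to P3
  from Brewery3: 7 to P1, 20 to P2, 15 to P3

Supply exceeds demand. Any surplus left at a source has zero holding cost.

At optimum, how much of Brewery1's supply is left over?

An optimal plan:
  Brewery1->P1: 37 × $2 = $74
  Brewery1->P2: 10 × $8 = $80
  Brewery1->P3: 3 × $14 = $42
  Brewery2->P2: 18 × $5 = $90
Total cost = $286.
Brewery1 ships 50 of its 60, leaving 10.

10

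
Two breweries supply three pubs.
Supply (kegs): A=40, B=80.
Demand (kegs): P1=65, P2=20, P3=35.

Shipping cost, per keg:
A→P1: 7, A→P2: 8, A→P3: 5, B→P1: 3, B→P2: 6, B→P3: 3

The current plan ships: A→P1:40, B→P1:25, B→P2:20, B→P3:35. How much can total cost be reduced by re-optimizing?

Current plan cost = 40·7 + 25·3 + 20·6 + 35·3 = 580.
Optimal plan:
  A→P2: 20 × 8 = 160
  A→P3: 20 × 5 = 100
  B→P1: 65 × 3 = 195
  B→P3: 15 × 3 = 45
Optimal cost = 500.
Saving = 580 − 500 = 80.

80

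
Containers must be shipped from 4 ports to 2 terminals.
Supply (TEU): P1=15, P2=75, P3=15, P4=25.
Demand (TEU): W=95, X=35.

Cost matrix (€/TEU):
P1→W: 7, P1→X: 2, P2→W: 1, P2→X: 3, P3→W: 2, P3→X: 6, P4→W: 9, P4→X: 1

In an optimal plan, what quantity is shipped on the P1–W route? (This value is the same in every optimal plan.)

Solving gives:
  P1→W: 5 × €7 = €35
  P1→X: 10 × €2 = €20
  P2→W: 75 × €1 = €75
  P3→W: 15 × €2 = €30
  P4→X: 25 × €1 = €25
Total cost = €185.
So P1→W carries 5 TEU.

5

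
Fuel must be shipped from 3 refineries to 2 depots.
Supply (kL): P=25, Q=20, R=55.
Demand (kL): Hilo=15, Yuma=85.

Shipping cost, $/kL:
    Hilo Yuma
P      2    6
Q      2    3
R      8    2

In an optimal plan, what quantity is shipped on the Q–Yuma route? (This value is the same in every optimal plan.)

Optimal shipments:
  P to Hilo: 15 × $2 = $30
  P to Yuma: 10 × $6 = $60
  Q to Yuma: 20 × $3 = $60
  R to Yuma: 55 × $2 = $110
Total cost = $260.
So Q→Yuma carries 20 kL.

20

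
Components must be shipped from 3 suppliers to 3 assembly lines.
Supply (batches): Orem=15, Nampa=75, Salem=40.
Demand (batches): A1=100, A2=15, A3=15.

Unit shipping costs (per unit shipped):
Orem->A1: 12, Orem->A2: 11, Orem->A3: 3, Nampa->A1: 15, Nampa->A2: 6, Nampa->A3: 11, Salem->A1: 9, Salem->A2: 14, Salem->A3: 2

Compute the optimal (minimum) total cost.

1395

One minimum-cost allocation:
  Orem->A3: 15 × 3 = 45
  Nampa->A1: 60 × 15 = 900
  Nampa->A2: 15 × 6 = 90
  Salem->A1: 40 × 9 = 360
Total = 45 + 900 + 90 + 360 = 1395.
(Supply check: Orem ships 15; Nampa ships 75; Salem ships 40.)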